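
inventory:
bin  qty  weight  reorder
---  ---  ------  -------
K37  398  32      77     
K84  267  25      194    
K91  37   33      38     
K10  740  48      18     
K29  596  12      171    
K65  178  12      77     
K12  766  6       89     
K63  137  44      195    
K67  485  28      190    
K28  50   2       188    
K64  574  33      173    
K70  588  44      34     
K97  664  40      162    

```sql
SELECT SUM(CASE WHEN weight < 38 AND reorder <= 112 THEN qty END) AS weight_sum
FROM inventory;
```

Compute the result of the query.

1379

bin=K37: ✓ → 398
bin=K84: ✗
bin=K91: ✓ → 37
bin=K10: ✗
bin=K29: ✗
bin=K65: ✓ → 178
bin=K12: ✓ → 766
bin=K63: ✗
bin=K67: ✗
bin=K28: ✗
bin=K64: ✗
bin=K70: ✗
bin=K97: ✗
weight_sum = 398 + 37 + 178 + 766 = 1379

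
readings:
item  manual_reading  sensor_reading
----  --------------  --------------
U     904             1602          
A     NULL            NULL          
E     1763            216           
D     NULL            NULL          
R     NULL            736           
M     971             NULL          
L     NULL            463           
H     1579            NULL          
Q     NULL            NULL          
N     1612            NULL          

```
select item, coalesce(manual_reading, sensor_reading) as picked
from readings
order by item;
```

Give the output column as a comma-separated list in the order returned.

NULL, NULL, 1763, 1579, 463, 971, 1612, NULL, 736, 904

item=A: manual_reading=NULL, sensor_reading=NULL (all NULL) → NULL
item=D: manual_reading=NULL, sensor_reading=NULL (all NULL) → NULL
item=E: manual_reading=1763 → 1763
item=H: manual_reading=1579 → 1579
item=L: manual_reading=NULL, sensor_reading=463 → 463
item=M: manual_reading=971 → 971
item=N: manual_reading=1612 → 1612
item=Q: manual_reading=NULL, sensor_reading=NULL (all NULL) → NULL
item=R: manual_reading=NULL, sensor_reading=736 → 736
item=U: manual_reading=904 → 904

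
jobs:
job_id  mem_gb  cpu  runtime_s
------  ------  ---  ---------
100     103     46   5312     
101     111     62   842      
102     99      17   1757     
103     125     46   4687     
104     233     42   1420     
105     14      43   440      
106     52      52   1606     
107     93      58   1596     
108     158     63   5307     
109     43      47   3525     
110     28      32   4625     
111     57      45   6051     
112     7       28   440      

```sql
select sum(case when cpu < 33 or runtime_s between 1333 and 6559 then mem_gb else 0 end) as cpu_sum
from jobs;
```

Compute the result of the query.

job_id=100: ✓ → 103
job_id=101: ✗
job_id=102: ✓ → 99
job_id=103: ✓ → 125
job_id=104: ✓ → 233
job_id=105: ✗
job_id=106: ✓ → 52
job_id=107: ✓ → 93
job_id=108: ✓ → 158
job_id=109: ✓ → 43
job_id=110: ✓ → 28
job_id=111: ✓ → 57
job_id=112: ✓ → 7
cpu_sum = 103 + 99 + 125 + 233 + 52 + 93 + 158 + 43 + 28 + 57 + 7 = 998

998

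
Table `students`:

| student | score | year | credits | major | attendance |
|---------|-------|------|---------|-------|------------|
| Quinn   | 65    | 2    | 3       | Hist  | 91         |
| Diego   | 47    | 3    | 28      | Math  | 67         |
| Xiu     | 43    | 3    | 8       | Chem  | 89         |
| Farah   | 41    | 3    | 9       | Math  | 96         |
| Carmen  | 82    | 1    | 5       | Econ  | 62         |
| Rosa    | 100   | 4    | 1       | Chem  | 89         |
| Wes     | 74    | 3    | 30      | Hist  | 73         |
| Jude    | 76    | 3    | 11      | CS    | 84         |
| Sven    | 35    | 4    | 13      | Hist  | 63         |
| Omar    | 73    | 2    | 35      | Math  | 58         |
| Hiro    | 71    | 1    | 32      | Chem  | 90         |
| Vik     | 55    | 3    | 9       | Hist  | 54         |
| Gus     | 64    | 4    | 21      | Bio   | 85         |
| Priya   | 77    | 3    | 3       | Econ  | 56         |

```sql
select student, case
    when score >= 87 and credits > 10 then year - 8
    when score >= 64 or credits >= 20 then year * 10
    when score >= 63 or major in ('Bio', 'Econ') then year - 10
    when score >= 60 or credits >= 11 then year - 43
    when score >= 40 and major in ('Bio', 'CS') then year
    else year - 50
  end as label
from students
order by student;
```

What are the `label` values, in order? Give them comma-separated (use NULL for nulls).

student=Carmen: score >= 64 or credits >= 20 → 10
student=Diego: score >= 64 or credits >= 20 → 30
student=Farah: ELSE → -47
student=Gus: score >= 64 or credits >= 20 → 40
student=Hiro: score >= 64 or credits >= 20 → 10
student=Jude: score >= 64 or credits >= 20 → 30
student=Omar: score >= 64 or credits >= 20 → 20
student=Priya: score >= 64 or credits >= 20 → 30
student=Quinn: score >= 64 or credits >= 20 → 20
student=Rosa: score >= 64 or credits >= 20 → 40
student=Sven: score >= 60 or credits >= 11 → -39
student=Vik: ELSE → -47
student=Wes: score >= 64 or credits >= 20 → 30
student=Xiu: ELSE → -47

10, 30, -47, 40, 10, 30, 20, 30, 20, 40, -39, -47, 30, -47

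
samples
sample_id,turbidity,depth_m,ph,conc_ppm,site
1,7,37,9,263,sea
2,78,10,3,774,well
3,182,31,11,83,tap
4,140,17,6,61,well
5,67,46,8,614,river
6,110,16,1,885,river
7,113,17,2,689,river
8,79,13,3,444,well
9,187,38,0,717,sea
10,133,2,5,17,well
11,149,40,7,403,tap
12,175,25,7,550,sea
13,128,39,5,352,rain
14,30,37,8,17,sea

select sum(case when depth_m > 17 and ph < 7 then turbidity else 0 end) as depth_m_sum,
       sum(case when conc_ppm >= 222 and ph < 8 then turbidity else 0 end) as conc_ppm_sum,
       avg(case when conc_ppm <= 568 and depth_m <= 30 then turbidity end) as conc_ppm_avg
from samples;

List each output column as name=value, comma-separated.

[depth_m_sum: depth_m > 17 and ph < 7]
sample_id=1: ✗
sample_id=2: ✗
sample_id=3: ✗
sample_id=4: ✗
sample_id=5: ✗
sample_id=6: ✗
sample_id=7: ✗
sample_id=8: ✗
sample_id=9: ✓ → 187
sample_id=10: ✗
sample_id=11: ✗
sample_id=12: ✗
sample_id=13: ✓ → 128
sample_id=14: ✗
depth_m_sum = 187 + 128 = 315
—
[conc_ppm_sum: conc_ppm >= 222 and ph < 8]
sample_id=1: ✗
sample_id=2: ✓ → 78
sample_id=3: ✗
sample_id=4: ✗
sample_id=5: ✗
sample_id=6: ✓ → 110
sample_id=7: ✓ → 113
sample_id=8: ✓ → 79
sample_id=9: ✓ → 187
sample_id=10: ✗
sample_id=11: ✓ → 149
sample_id=12: ✓ → 175
sample_id=13: ✓ → 128
sample_id=14: ✗
conc_ppm_sum = 78 + 110 + 113 + 79 + 187 + 149 + 175 + 128 = 1019
—
[conc_ppm_avg: conc_ppm <= 568 and depth_m <= 30]
sample_id=1: ✗
sample_id=2: ✗
sample_id=3: ✗
sample_id=4: ✓ → 140
sample_id=5: ✗
sample_id=6: ✗
sample_id=7: ✗
sample_id=8: ✓ → 79
sample_id=9: ✗
sample_id=10: ✓ → 133
sample_id=11: ✗
sample_id=12: ✓ → 175
sample_id=13: ✗
sample_id=14: ✗
conc_ppm_avg = (140 + 79 + 133 + 175) / 4 = 131.75

depth_m_sum=315, conc_ppm_sum=1019, conc_ppm_avg=131.75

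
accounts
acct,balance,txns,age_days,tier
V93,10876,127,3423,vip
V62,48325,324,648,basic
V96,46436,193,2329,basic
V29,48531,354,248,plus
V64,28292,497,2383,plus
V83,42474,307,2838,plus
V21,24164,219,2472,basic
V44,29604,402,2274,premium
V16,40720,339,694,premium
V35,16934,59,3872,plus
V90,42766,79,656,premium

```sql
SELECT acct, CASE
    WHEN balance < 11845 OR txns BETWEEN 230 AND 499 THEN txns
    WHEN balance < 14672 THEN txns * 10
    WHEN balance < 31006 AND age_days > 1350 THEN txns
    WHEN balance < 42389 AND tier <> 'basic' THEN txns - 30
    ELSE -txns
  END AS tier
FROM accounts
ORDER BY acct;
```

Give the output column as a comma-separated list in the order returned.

339, 219, 354, 59, 402, 324, 497, 307, -79, 127, -193

acct=V16: balance < 11845 OR txns BETWEEN 230 AND 499 → 339
acct=V21: balance < 31006 AND age_days > 1350 → 219
acct=V29: balance < 11845 OR txns BETWEEN 230 AND 499 → 354
acct=V35: balance < 31006 AND age_days > 1350 → 59
acct=V44: balance < 11845 OR txns BETWEEN 230 AND 499 → 402
acct=V62: balance < 11845 OR txns BETWEEN 230 AND 499 → 324
acct=V64: balance < 11845 OR txns BETWEEN 230 AND 499 → 497
acct=V83: balance < 11845 OR txns BETWEEN 230 AND 499 → 307
acct=V90: ELSE → -79
acct=V93: balance < 11845 OR txns BETWEEN 230 AND 499 → 127
acct=V96: ELSE → -193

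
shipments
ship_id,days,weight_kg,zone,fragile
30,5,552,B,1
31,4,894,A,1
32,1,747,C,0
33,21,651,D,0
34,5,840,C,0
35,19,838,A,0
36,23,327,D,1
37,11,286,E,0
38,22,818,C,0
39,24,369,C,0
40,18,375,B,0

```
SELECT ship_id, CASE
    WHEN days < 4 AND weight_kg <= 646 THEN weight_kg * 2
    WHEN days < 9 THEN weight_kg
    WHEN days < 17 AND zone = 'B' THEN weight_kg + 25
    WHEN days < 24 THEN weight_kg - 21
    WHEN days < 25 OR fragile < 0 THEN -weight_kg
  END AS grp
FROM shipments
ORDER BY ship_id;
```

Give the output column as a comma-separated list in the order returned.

ship_id=30: days < 9 → 552
ship_id=31: days < 9 → 894
ship_id=32: days < 9 → 747
ship_id=33: days < 24 → 630
ship_id=34: days < 9 → 840
ship_id=35: days < 24 → 817
ship_id=36: days < 24 → 306
ship_id=37: days < 24 → 265
ship_id=38: days < 24 → 797
ship_id=39: days < 25 OR fragile < 0 → -369
ship_id=40: days < 24 → 354

552, 894, 747, 630, 840, 817, 306, 265, 797, -369, 354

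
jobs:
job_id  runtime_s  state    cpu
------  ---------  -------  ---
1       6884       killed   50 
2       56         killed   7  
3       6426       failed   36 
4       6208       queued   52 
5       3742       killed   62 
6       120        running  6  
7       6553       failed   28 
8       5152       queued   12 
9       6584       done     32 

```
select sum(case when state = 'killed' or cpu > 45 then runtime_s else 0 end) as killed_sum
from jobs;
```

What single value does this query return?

job_id=1: ✓ → 6884
job_id=2: ✓ → 56
job_id=3: ✗
job_id=4: ✓ → 6208
job_id=5: ✓ → 3742
job_id=6: ✗
job_id=7: ✗
job_id=8: ✗
job_id=9: ✗
killed_sum = 6884 + 56 + 6208 + 3742 = 16890

16890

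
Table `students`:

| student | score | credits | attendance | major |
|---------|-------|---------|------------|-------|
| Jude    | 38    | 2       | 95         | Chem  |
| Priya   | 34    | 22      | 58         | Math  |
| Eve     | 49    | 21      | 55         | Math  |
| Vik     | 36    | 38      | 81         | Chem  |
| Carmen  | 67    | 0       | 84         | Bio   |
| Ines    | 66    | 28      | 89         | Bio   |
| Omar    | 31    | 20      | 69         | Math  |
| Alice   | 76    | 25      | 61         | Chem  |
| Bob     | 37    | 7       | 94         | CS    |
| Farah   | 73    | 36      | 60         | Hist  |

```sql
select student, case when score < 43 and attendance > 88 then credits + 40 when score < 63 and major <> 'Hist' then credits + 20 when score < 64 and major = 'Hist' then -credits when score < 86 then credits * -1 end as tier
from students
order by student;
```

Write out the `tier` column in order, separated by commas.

student=Alice: score < 86 → -25
student=Bob: score < 43 and attendance > 88 → 47
student=Carmen: score < 86 → 0
student=Eve: score < 63 and major <> 'Hist' → 41
student=Farah: score < 86 → -36
student=Ines: score < 86 → -28
student=Jude: score < 43 and attendance > 88 → 42
student=Omar: score < 63 and major <> 'Hist' → 40
student=Priya: score < 63 and major <> 'Hist' → 42
student=Vik: score < 63 and major <> 'Hist' → 58

-25, 47, 0, 41, -36, -28, 42, 40, 42, 58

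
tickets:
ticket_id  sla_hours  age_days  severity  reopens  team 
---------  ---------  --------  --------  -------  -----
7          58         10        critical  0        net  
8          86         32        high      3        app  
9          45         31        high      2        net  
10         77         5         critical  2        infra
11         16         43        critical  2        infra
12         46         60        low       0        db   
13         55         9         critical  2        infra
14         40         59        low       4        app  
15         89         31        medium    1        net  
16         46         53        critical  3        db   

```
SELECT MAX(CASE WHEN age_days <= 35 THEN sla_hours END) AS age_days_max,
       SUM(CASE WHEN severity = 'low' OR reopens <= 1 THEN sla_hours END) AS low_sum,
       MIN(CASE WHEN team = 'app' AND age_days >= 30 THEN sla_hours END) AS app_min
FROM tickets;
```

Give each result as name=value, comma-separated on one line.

[age_days_max: age_days <= 35]
ticket_id=7: ✓ → 58
ticket_id=8: ✓ → 86
ticket_id=9: ✓ → 45
ticket_id=10: ✓ → 77
ticket_id=11: ✗
ticket_id=12: ✗
ticket_id=13: ✓ → 55
ticket_id=14: ✗
ticket_id=15: ✓ → 89
ticket_id=16: ✗
age_days_max = MAX(58, 86, 45, 77, 55, 89) = 89
—
[low_sum: severity = 'low' OR reopens <= 1]
ticket_id=7: ✓ → 58
ticket_id=8: ✗
ticket_id=9: ✗
ticket_id=10: ✗
ticket_id=11: ✗
ticket_id=12: ✓ → 46
ticket_id=13: ✗
ticket_id=14: ✓ → 40
ticket_id=15: ✓ → 89
ticket_id=16: ✗
low_sum = 58 + 46 + 40 + 89 = 233
—
[app_min: team = 'app' AND age_days >= 30]
ticket_id=7: ✗
ticket_id=8: ✓ → 86
ticket_id=9: ✗
ticket_id=10: ✗
ticket_id=11: ✗
ticket_id=12: ✗
ticket_id=13: ✗
ticket_id=14: ✓ → 40
ticket_id=15: ✗
ticket_id=16: ✗
app_min = MIN(86, 40) = 40

age_days_max=89, low_sum=233, app_min=40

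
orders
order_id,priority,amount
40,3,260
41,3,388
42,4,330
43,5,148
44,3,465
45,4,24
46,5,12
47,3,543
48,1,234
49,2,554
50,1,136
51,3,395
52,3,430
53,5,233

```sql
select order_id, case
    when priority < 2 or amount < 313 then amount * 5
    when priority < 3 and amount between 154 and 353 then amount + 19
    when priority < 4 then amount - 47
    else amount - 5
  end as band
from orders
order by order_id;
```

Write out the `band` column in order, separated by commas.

order_id=40: priority < 2 or amount < 313 → 1300
order_id=41: priority < 4 → 341
order_id=42: ELSE → 325
order_id=43: priority < 2 or amount < 313 → 740
order_id=44: priority < 4 → 418
order_id=45: priority < 2 or amount < 313 → 120
order_id=46: priority < 2 or amount < 313 → 60
order_id=47: priority < 4 → 496
order_id=48: priority < 2 or amount < 313 → 1170
order_id=49: priority < 4 → 507
order_id=50: priority < 2 or amount < 313 → 680
order_id=51: priority < 4 → 348
order_id=52: priority < 4 → 383
order_id=53: priority < 2 or amount < 313 → 1165

1300, 341, 325, 740, 418, 120, 60, 496, 1170, 507, 680, 348, 383, 1165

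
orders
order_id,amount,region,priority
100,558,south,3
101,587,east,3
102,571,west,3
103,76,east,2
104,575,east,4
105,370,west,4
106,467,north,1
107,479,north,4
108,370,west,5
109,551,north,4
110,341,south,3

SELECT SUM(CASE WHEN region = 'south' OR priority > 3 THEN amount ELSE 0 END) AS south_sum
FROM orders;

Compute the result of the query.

3244

order_id=100: ✓ → 558
order_id=101: ✗
order_id=102: ✗
order_id=103: ✗
order_id=104: ✓ → 575
order_id=105: ✓ → 370
order_id=106: ✗
order_id=107: ✓ → 479
order_id=108: ✓ → 370
order_id=109: ✓ → 551
order_id=110: ✓ → 341
south_sum = 558 + 575 + 370 + 479 + 370 + 551 + 341 = 3244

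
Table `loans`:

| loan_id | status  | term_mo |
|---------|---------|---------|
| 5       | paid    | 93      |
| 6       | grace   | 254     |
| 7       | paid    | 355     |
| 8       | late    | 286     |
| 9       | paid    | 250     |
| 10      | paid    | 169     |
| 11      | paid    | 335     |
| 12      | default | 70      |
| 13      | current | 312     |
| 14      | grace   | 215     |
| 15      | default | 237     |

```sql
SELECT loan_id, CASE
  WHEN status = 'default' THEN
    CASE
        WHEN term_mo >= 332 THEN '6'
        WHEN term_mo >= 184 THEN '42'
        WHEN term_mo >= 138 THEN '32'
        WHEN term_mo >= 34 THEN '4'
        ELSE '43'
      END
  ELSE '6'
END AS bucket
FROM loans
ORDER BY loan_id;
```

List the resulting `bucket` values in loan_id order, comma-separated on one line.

loan_id=5: status='paid' → outer ELSE → 6
loan_id=6: status='grace' → outer ELSE → 6
loan_id=7: status='paid' → outer ELSE → 6
loan_id=8: status='late' → outer ELSE → 6
loan_id=9: status='paid' → outer ELSE → 6
loan_id=10: status='paid' → outer ELSE → 6
loan_id=11: status='paid' → outer ELSE → 6
loan_id=12: status='default' → inner[term_mo >= 34] → 4
loan_id=13: status='current' → outer ELSE → 6
loan_id=14: status='grace' → outer ELSE → 6
loan_id=15: status='default' → inner[term_mo >= 184] → 42

6, 6, 6, 6, 6, 6, 6, 4, 6, 6, 42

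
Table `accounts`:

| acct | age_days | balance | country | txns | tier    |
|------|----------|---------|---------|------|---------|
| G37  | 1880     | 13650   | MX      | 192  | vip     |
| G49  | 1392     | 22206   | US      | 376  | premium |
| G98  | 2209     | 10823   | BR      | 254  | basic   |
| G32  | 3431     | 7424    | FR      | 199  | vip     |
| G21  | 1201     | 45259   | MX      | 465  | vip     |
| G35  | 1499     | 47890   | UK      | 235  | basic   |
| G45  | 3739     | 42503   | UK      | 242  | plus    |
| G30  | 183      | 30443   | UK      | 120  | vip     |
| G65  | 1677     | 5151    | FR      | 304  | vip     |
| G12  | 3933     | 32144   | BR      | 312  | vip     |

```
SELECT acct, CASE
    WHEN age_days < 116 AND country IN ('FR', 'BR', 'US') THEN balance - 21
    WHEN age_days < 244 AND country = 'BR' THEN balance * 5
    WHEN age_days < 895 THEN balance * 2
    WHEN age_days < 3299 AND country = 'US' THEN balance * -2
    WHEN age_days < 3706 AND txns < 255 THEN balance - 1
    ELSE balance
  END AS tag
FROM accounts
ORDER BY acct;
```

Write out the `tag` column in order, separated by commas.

32144, 45259, 60886, 7423, 47889, 13649, 42503, -44412, 5151, 10822

acct=G12: ELSE → 32144
acct=G21: ELSE → 45259
acct=G30: age_days < 895 → 60886
acct=G32: age_days < 3706 AND txns < 255 → 7423
acct=G35: age_days < 3706 AND txns < 255 → 47889
acct=G37: age_days < 3706 AND txns < 255 → 13649
acct=G45: ELSE → 42503
acct=G49: age_days < 3299 AND country = 'US' → -44412
acct=G65: ELSE → 5151
acct=G98: age_days < 3706 AND txns < 255 → 10822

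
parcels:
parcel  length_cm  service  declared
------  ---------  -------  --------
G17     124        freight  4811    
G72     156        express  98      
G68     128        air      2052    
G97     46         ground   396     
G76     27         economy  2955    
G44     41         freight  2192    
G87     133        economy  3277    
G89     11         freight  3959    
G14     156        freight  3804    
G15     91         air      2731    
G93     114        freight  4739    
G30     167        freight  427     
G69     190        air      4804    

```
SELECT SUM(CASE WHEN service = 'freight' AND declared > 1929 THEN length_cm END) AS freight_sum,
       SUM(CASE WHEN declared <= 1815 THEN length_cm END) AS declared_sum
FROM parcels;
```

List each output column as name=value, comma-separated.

[freight_sum: service = 'freight' AND declared > 1929]
parcel=G17: ✓ → 124
parcel=G72: ✗
parcel=G68: ✗
parcel=G97: ✗
parcel=G76: ✗
parcel=G44: ✓ → 41
parcel=G87: ✗
parcel=G89: ✓ → 11
parcel=G14: ✓ → 156
parcel=G15: ✗
parcel=G93: ✓ → 114
parcel=G30: ✗
parcel=G69: ✗
freight_sum = 124 + 41 + 11 + 156 + 114 = 446
—
[declared_sum: declared <= 1815]
parcel=G17: ✗
parcel=G72: ✓ → 156
parcel=G68: ✗
parcel=G97: ✓ → 46
parcel=G76: ✗
parcel=G44: ✗
parcel=G87: ✗
parcel=G89: ✗
parcel=G14: ✗
parcel=G15: ✗
parcel=G93: ✗
parcel=G30: ✓ → 167
parcel=G69: ✗
declared_sum = 156 + 46 + 167 = 369

freight_sum=446, declared_sum=369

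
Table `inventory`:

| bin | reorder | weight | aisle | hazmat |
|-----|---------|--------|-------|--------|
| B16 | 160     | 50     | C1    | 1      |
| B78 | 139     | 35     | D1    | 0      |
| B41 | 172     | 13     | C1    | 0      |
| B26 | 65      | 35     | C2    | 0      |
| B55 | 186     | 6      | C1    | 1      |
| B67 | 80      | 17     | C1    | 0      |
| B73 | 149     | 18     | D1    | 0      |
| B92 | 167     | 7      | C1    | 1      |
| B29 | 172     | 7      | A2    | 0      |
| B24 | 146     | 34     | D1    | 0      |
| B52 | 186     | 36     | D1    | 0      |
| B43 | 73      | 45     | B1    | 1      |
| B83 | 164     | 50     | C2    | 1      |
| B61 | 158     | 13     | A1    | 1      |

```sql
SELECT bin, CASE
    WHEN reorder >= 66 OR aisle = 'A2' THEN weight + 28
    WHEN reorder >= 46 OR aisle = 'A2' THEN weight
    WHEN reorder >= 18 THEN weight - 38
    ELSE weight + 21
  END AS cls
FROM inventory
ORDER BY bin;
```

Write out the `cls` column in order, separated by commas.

bin=B16: reorder >= 66 OR aisle = 'A2' → 78
bin=B24: reorder >= 66 OR aisle = 'A2' → 62
bin=B26: reorder >= 46 OR aisle = 'A2' → 35
bin=B29: reorder >= 66 OR aisle = 'A2' → 35
bin=B41: reorder >= 66 OR aisle = 'A2' → 41
bin=B43: reorder >= 66 OR aisle = 'A2' → 73
bin=B52: reorder >= 66 OR aisle = 'A2' → 64
bin=B55: reorder >= 66 OR aisle = 'A2' → 34
bin=B61: reorder >= 66 OR aisle = 'A2' → 41
bin=B67: reorder >= 66 OR aisle = 'A2' → 45
bin=B73: reorder >= 66 OR aisle = 'A2' → 46
bin=B78: reorder >= 66 OR aisle = 'A2' → 63
bin=B83: reorder >= 66 OR aisle = 'A2' → 78
bin=B92: reorder >= 66 OR aisle = 'A2' → 35

78, 62, 35, 35, 41, 73, 64, 34, 41, 45, 46, 63, 78, 35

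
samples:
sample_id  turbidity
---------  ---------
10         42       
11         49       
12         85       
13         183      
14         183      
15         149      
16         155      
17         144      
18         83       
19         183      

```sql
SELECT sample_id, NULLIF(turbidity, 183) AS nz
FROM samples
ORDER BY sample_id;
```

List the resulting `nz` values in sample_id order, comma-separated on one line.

42, 49, 85, NULL, NULL, 149, 155, 144, 83, NULL

sample_id=10: turbidity=42 vs 183: differ → 42
sample_id=11: turbidity=49 vs 183: differ → 49
sample_id=12: turbidity=85 vs 183: differ → 85
sample_id=13: turbidity=183 vs 183: equal → NULL
sample_id=14: turbidity=183 vs 183: equal → NULL
sample_id=15: turbidity=149 vs 183: differ → 149
sample_id=16: turbidity=155 vs 183: differ → 155
sample_id=17: turbidity=144 vs 183: differ → 144
sample_id=18: turbidity=83 vs 183: differ → 83
sample_id=19: turbidity=183 vs 183: equal → NULL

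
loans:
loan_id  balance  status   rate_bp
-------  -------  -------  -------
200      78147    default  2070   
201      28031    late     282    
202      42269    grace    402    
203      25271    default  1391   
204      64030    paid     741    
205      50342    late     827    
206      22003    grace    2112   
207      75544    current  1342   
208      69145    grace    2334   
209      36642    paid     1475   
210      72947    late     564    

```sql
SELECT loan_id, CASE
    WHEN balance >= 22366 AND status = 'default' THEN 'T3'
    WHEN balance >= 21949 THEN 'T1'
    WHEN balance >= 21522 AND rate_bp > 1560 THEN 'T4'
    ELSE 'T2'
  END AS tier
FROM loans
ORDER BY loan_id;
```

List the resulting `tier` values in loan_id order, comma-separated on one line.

T3, T1, T1, T3, T1, T1, T1, T1, T1, T1, T1

loan_id=200: balance >= 22366 AND status = 'default' → T3
loan_id=201: balance >= 21949 → T1
loan_id=202: balance >= 21949 → T1
loan_id=203: balance >= 22366 AND status = 'default' → T3
loan_id=204: balance >= 21949 → T1
loan_id=205: balance >= 21949 → T1
loan_id=206: balance >= 21949 → T1
loan_id=207: balance >= 21949 → T1
loan_id=208: balance >= 21949 → T1
loan_id=209: balance >= 21949 → T1
loan_id=210: balance >= 21949 → T1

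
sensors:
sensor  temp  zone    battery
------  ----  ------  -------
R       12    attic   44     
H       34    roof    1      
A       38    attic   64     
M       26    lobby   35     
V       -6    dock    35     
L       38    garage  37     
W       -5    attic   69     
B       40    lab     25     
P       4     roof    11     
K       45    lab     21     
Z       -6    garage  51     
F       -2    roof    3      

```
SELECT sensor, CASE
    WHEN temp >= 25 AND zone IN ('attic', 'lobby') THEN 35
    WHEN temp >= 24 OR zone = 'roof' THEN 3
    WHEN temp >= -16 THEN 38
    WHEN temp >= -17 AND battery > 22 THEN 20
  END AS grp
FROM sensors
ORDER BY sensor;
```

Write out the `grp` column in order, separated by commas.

sensor=A: temp >= 25 AND zone IN ('attic', 'lobby') → 35
sensor=B: temp >= 24 OR zone = 'roof' → 3
sensor=F: temp >= 24 OR zone = 'roof' → 3
sensor=H: temp >= 24 OR zone = 'roof' → 3
sensor=K: temp >= 24 OR zone = 'roof' → 3
sensor=L: temp >= 24 OR zone = 'roof' → 3
sensor=M: temp >= 25 AND zone IN ('attic', 'lobby') → 35
sensor=P: temp >= 24 OR zone = 'roof' → 3
sensor=R: temp >= -16 → 38
sensor=V: temp >= -16 → 38
sensor=W: temp >= -16 → 38
sensor=Z: temp >= -16 → 38

35, 3, 3, 3, 3, 3, 35, 3, 38, 38, 38, 38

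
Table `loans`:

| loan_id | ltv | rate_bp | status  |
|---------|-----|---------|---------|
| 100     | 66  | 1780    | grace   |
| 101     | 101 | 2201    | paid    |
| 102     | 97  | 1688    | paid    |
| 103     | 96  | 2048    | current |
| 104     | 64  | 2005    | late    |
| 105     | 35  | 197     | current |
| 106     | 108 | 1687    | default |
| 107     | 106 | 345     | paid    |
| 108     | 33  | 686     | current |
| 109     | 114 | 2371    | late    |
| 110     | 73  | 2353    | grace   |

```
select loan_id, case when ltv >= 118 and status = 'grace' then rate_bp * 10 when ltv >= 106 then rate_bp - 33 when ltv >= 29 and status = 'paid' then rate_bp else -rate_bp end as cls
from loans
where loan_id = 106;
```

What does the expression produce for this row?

1654

loan_id = 106: ltv=108, rate_bp=1687, status=default.
ltv >= 118 and status = 'grace' → false
ltv >= 106 → true → 1654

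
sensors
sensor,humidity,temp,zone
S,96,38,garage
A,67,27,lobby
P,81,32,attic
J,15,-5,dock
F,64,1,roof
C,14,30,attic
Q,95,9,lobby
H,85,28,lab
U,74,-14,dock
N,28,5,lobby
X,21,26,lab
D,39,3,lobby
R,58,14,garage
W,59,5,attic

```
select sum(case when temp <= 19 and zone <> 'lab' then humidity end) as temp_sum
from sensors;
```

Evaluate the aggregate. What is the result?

432

sensor=S: ✗
sensor=A: ✗
sensor=P: ✗
sensor=J: ✓ → 15
sensor=F: ✓ → 64
sensor=C: ✗
sensor=Q: ✓ → 95
sensor=H: ✗
sensor=U: ✓ → 74
sensor=N: ✓ → 28
sensor=X: ✗
sensor=D: ✓ → 39
sensor=R: ✓ → 58
sensor=W: ✓ → 59
temp_sum = 15 + 64 + 95 + 74 + 28 + 39 + 58 + 59 = 432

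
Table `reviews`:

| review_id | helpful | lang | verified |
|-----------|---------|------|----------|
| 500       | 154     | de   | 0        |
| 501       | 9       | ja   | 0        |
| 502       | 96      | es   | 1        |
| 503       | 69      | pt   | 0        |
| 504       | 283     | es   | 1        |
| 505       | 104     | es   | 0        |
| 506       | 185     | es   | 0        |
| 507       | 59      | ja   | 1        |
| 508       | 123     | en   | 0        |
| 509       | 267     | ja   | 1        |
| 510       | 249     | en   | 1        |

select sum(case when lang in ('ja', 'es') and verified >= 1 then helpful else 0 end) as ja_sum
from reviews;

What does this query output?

705

review_id=500: ✗
review_id=501: ✗
review_id=502: ✓ → 96
review_id=503: ✗
review_id=504: ✓ → 283
review_id=505: ✗
review_id=506: ✗
review_id=507: ✓ → 59
review_id=508: ✗
review_id=509: ✓ → 267
review_id=510: ✗
ja_sum = 96 + 283 + 59 + 267 = 705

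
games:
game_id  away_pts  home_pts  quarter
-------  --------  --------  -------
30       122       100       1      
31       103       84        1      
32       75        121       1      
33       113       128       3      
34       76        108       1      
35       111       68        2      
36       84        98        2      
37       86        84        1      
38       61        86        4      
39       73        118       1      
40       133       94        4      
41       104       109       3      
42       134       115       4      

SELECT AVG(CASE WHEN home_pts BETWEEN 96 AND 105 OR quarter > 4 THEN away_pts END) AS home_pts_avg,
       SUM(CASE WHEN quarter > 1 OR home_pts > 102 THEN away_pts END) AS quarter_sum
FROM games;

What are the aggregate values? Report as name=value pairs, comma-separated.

[home_pts_avg: home_pts BETWEEN 96 AND 105 OR quarter > 4]
game_id=30: ✓ → 122
game_id=31: ✗
game_id=32: ✗
game_id=33: ✗
game_id=34: ✗
game_id=35: ✗
game_id=36: ✓ → 84
game_id=37: ✗
game_id=38: ✗
game_id=39: ✗
game_id=40: ✗
game_id=41: ✗
game_id=42: ✗
home_pts_avg = (122 + 84) / 2 = 103
—
[quarter_sum: quarter > 1 OR home_pts > 102]
game_id=30: ✗
game_id=31: ✗
game_id=32: ✓ → 75
game_id=33: ✓ → 113
game_id=34: ✓ → 76
game_id=35: ✓ → 111
game_id=36: ✓ → 84
game_id=37: ✗
game_id=38: ✓ → 61
game_id=39: ✓ → 73
game_id=40: ✓ → 133
game_id=41: ✓ → 104
game_id=42: ✓ → 134
quarter_sum = 75 + 113 + 76 + 111 + 84 + 61 + 73 + 133 + 104 + 134 = 964

home_pts_avg=103, quarter_sum=964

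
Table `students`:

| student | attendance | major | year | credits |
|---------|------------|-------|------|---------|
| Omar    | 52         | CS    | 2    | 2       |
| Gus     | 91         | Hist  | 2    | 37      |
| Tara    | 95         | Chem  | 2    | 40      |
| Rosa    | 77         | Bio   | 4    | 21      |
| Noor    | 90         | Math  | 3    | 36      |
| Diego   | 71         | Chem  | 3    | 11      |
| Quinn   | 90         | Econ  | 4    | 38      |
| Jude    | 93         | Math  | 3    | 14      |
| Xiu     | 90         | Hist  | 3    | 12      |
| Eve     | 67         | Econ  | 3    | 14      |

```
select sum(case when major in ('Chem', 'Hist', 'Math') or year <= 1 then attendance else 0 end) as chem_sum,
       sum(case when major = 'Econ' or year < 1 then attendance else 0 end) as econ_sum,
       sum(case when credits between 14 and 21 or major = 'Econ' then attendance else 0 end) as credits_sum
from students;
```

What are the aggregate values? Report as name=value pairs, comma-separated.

[chem_sum: major in ('Chem', 'Hist', 'Math') or year <= 1]
student=Omar: ✗
student=Gus: ✓ → 91
student=Tara: ✓ → 95
student=Rosa: ✗
student=Noor: ✓ → 90
student=Diego: ✓ → 71
student=Quinn: ✗
student=Jude: ✓ → 93
student=Xiu: ✓ → 90
student=Eve: ✗
chem_sum = 91 + 95 + 90 + 71 + 93 + 90 = 530
—
[econ_sum: major = 'Econ' or year < 1]
student=Omar: ✗
student=Gus: ✗
student=Tara: ✗
student=Rosa: ✗
student=Noor: ✗
student=Diego: ✗
student=Quinn: ✓ → 90
student=Jude: ✗
student=Xiu: ✗
student=Eve: ✓ → 67
econ_sum = 90 + 67 = 157
—
[credits_sum: credits between 14 and 21 or major = 'Econ']
student=Omar: ✗
student=Gus: ✗
student=Tara: ✗
student=Rosa: ✓ → 77
student=Noor: ✗
student=Diego: ✗
student=Quinn: ✓ → 90
student=Jude: ✓ → 93
student=Xiu: ✗
student=Eve: ✓ → 67
credits_sum = 77 + 90 + 93 + 67 = 327

chem_sum=530, econ_sum=157, credits_sum=327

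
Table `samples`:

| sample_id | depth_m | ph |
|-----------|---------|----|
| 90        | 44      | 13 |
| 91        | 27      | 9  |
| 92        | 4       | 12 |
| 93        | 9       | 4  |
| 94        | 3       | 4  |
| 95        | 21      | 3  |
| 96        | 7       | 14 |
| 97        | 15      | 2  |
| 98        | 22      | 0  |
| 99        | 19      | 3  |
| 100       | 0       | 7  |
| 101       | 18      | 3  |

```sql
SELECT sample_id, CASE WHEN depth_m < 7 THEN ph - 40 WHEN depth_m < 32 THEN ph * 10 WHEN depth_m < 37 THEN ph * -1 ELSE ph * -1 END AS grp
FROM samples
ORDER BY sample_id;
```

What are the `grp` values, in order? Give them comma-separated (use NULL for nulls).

-13, 90, -28, 40, -36, 30, 140, 20, 0, 30, -33, 30

sample_id=90: ELSE → -13
sample_id=91: depth_m < 32 → 90
sample_id=92: depth_m < 7 → -28
sample_id=93: depth_m < 32 → 40
sample_id=94: depth_m < 7 → -36
sample_id=95: depth_m < 32 → 30
sample_id=96: depth_m < 32 → 140
sample_id=97: depth_m < 32 → 20
sample_id=98: depth_m < 32 → 0
sample_id=99: depth_m < 32 → 30
sample_id=100: depth_m < 7 → -33
sample_id=101: depth_m < 32 → 30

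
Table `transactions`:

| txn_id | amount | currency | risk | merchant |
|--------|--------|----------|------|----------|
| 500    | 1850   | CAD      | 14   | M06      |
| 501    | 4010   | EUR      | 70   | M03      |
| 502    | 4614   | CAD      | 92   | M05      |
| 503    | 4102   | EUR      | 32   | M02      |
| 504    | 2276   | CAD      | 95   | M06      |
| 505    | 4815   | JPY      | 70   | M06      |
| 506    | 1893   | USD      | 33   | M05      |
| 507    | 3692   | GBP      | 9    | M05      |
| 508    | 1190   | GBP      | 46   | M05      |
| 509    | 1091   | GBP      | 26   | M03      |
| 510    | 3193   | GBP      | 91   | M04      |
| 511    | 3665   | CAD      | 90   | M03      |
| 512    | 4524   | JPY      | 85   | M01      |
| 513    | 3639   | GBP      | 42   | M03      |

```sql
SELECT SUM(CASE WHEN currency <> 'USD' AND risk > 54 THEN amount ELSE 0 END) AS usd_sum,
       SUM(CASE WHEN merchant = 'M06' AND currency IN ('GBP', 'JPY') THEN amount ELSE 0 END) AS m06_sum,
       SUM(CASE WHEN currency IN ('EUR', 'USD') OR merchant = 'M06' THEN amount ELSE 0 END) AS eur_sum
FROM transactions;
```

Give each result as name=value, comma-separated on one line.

usd_sum=27097, m06_sum=4815, eur_sum=18946

[usd_sum: currency <> 'USD' AND risk > 54]
txn_id=500: ✗
txn_id=501: ✓ → 4010
txn_id=502: ✓ → 4614
txn_id=503: ✗
txn_id=504: ✓ → 2276
txn_id=505: ✓ → 4815
txn_id=506: ✗
txn_id=507: ✗
txn_id=508: ✗
txn_id=509: ✗
txn_id=510: ✓ → 3193
txn_id=511: ✓ → 3665
txn_id=512: ✓ → 4524
txn_id=513: ✗
usd_sum = 4010 + 4614 + 2276 + 4815 + 3193 + 3665 + 4524 = 27097
—
[m06_sum: merchant = 'M06' AND currency IN ('GBP', 'JPY')]
txn_id=500: ✗
txn_id=501: ✗
txn_id=502: ✗
txn_id=503: ✗
txn_id=504: ✗
txn_id=505: ✓ → 4815
txn_id=506: ✗
txn_id=507: ✗
txn_id=508: ✗
txn_id=509: ✗
txn_id=510: ✗
txn_id=511: ✗
txn_id=512: ✗
txn_id=513: ✗
m06_sum = 4815
—
[eur_sum: currency IN ('EUR', 'USD') OR merchant = 'M06']
txn_id=500: ✓ → 1850
txn_id=501: ✓ → 4010
txn_id=502: ✗
txn_id=503: ✓ → 4102
txn_id=504: ✓ → 2276
txn_id=505: ✓ → 4815
txn_id=506: ✓ → 1893
txn_id=507: ✗
txn_id=508: ✗
txn_id=509: ✗
txn_id=510: ✗
txn_id=511: ✗
txn_id=512: ✗
txn_id=513: ✗
eur_sum = 1850 + 4010 + 4102 + 2276 + 4815 + 1893 = 18946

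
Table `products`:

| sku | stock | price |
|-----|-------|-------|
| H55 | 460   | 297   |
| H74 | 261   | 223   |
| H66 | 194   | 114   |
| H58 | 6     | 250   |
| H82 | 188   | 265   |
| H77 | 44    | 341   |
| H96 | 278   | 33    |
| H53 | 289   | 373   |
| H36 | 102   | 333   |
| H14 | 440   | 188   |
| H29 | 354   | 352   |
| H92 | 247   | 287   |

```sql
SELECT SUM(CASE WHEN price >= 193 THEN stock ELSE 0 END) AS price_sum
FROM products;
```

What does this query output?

1951

sku=H55: ✓ → 460
sku=H74: ✓ → 261
sku=H66: ✗
sku=H58: ✓ → 6
sku=H82: ✓ → 188
sku=H77: ✓ → 44
sku=H96: ✗
sku=H53: ✓ → 289
sku=H36: ✓ → 102
sku=H14: ✗
sku=H29: ✓ → 354
sku=H92: ✓ → 247
price_sum = 460 + 261 + 6 + 188 + 44 + 289 + 102 + 354 + 247 = 1951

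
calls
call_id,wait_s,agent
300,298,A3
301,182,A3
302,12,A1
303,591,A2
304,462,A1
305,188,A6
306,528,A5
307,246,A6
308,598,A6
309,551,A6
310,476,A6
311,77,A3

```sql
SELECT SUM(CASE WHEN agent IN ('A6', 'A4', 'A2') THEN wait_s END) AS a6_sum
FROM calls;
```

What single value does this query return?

call_id=300: ✗
call_id=301: ✗
call_id=302: ✗
call_id=303: ✓ → 591
call_id=304: ✗
call_id=305: ✓ → 188
call_id=306: ✗
call_id=307: ✓ → 246
call_id=308: ✓ → 598
call_id=309: ✓ → 551
call_id=310: ✓ → 476
call_id=311: ✗
a6_sum = 591 + 188 + 246 + 598 + 551 + 476 = 2650

2650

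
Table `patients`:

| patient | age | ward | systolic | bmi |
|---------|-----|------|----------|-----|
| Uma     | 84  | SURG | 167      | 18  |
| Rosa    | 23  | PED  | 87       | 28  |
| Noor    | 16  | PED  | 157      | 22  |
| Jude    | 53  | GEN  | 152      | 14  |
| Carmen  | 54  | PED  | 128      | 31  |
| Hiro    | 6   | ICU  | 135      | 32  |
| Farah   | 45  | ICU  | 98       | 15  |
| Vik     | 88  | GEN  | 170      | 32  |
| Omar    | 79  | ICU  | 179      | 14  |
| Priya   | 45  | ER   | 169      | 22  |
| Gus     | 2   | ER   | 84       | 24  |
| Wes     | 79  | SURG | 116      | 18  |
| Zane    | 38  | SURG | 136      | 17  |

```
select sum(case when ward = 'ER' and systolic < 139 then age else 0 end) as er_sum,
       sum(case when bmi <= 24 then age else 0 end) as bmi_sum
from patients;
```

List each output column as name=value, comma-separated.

[er_sum: ward = 'ER' and systolic < 139]
patient=Uma: ✗
patient=Rosa: ✗
patient=Noor: ✗
patient=Jude: ✗
patient=Carmen: ✗
patient=Hiro: ✗
patient=Farah: ✗
patient=Vik: ✗
patient=Omar: ✗
patient=Priya: ✗
patient=Gus: ✓ → 2
patient=Wes: ✗
patient=Zane: ✗
er_sum = 2
—
[bmi_sum: bmi <= 24]
patient=Uma: ✓ → 84
patient=Rosa: ✗
patient=Noor: ✓ → 16
patient=Jude: ✓ → 53
patient=Carmen: ✗
patient=Hiro: ✗
patient=Farah: ✓ → 45
patient=Vik: ✗
patient=Omar: ✓ → 79
patient=Priya: ✓ → 45
patient=Gus: ✓ → 2
patient=Wes: ✓ → 79
patient=Zane: ✓ → 38
bmi_sum = 84 + 16 + 53 + 45 + 79 + 45 + 2 + 79 + 38 = 441

er_sum=2, bmi_sum=441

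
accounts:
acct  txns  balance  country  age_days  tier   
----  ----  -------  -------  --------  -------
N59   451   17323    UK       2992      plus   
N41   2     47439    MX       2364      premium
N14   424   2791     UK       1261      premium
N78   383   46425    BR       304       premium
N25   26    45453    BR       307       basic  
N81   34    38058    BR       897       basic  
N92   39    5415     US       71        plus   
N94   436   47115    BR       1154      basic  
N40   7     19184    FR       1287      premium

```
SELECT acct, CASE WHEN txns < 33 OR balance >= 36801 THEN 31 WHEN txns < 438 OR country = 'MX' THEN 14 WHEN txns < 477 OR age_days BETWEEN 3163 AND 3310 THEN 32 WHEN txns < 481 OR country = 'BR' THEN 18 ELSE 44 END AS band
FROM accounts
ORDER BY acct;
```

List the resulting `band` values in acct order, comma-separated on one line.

14, 31, 31, 31, 32, 31, 31, 14, 31

acct=N14: txns < 438 OR country = 'MX' → 14
acct=N25: txns < 33 OR balance >= 36801 → 31
acct=N40: txns < 33 OR balance >= 36801 → 31
acct=N41: txns < 33 OR balance >= 36801 → 31
acct=N59: txns < 477 OR age_days BETWEEN 3163 AND 3310 → 32
acct=N78: txns < 33 OR balance >= 36801 → 31
acct=N81: txns < 33 OR balance >= 36801 → 31
acct=N92: txns < 438 OR country = 'MX' → 14
acct=N94: txns < 33 OR balance >= 36801 → 31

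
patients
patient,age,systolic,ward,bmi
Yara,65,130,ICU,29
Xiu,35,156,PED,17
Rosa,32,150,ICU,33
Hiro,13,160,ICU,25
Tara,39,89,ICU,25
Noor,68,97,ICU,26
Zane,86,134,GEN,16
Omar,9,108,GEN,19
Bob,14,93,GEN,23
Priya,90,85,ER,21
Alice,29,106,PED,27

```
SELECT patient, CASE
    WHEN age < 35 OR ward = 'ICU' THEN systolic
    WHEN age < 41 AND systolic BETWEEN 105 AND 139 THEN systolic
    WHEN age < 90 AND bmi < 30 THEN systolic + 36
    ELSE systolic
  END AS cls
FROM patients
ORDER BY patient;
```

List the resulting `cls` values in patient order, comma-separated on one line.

106, 93, 160, 97, 108, 85, 150, 89, 192, 130, 170

patient=Alice: age < 35 OR ward = 'ICU' → 106
patient=Bob: age < 35 OR ward = 'ICU' → 93
patient=Hiro: age < 35 OR ward = 'ICU' → 160
patient=Noor: age < 35 OR ward = 'ICU' → 97
patient=Omar: age < 35 OR ward = 'ICU' → 108
patient=Priya: ELSE → 85
patient=Rosa: age < 35 OR ward = 'ICU' → 150
patient=Tara: age < 35 OR ward = 'ICU' → 89
patient=Xiu: age < 90 AND bmi < 30 → 192
patient=Yara: age < 35 OR ward = 'ICU' → 130
patient=Zane: age < 90 AND bmi < 30 → 170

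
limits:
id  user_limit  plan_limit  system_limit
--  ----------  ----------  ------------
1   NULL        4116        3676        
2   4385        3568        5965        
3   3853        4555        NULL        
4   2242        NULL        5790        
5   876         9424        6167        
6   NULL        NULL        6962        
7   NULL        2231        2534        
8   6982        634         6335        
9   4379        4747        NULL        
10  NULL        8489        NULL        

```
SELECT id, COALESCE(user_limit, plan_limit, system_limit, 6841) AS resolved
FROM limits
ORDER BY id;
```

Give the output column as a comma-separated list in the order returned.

4116, 4385, 3853, 2242, 876, 6962, 2231, 6982, 4379, 8489

id=1: user_limit=NULL, plan_limit=4116 → 4116
id=2: user_limit=4385 → 4385
id=3: user_limit=3853 → 3853
id=4: user_limit=2242 → 2242
id=5: user_limit=876 → 876
id=6: user_limit=NULL, plan_limit=NULL, system_limit=6962 → 6962
id=7: user_limit=NULL, plan_limit=2231 → 2231
id=8: user_limit=6982 → 6982
id=9: user_limit=4379 → 4379
id=10: user_limit=NULL, plan_limit=8489 → 8489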